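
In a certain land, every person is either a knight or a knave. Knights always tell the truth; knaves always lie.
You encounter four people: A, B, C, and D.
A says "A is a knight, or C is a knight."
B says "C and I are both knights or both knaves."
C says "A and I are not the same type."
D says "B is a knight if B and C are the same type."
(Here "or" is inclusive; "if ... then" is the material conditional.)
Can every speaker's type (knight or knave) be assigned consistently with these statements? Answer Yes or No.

No

Checking all 16 assignments, each has at least one speaker whose statement's truth value contradicts their type.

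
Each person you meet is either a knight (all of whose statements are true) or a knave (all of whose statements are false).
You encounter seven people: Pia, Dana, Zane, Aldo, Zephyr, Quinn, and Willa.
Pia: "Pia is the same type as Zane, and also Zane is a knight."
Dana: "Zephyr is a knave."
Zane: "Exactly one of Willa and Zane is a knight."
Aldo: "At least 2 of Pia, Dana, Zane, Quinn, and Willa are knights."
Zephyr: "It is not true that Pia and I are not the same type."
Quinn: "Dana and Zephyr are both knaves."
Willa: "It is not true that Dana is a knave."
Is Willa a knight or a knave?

Willa is a knave.

Consistent assignments: {Pia=knight, Dana=knave, Zane=knight, Aldo=knight, Zephyr=knight, Quinn=knave, Willa=knave}
In every consistent assignment, Willa is a knave.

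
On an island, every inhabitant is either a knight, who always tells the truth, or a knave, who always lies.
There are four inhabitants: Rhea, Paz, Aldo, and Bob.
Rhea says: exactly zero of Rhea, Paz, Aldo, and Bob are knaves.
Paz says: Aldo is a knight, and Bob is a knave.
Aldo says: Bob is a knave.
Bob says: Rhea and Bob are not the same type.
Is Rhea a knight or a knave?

Rhea is a knave.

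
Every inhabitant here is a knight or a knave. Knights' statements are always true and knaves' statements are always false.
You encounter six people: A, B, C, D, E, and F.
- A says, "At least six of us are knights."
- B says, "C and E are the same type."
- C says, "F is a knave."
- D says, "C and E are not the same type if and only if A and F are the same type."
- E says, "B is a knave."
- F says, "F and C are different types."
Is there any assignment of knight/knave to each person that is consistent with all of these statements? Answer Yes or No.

Yes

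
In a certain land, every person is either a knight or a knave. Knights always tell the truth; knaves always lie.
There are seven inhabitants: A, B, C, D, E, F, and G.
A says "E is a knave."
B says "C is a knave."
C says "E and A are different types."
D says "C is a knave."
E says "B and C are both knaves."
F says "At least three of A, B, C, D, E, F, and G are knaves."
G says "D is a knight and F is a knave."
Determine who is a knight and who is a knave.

A is a knight, and the claim "E is a knave" is indeed True.
B is a knave, so "C is a knave" must be false — and it is.
C (knight): "E and A are different types" — True. ✓
Since D is a knave, "C is a knave" needs to be false, which holds.
E is a knave, and the claim "B and C are both knaves" is indeed false.
F is a knight; "at least three of A, B, C, D, E, F, and G are knaves" is True, as required.
G (knave): "D is a knight and F is a knave" — false. ✓

A is a knight, B is a knave, C is a knight, D is a knave, E is a knave, F is a knight, and G is a knave.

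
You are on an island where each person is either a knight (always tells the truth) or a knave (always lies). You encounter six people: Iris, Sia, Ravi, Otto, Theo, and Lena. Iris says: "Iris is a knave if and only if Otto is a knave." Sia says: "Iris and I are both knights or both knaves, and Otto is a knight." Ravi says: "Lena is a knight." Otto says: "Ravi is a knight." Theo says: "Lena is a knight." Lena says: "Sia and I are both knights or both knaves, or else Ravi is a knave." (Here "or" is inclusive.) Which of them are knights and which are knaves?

Iris is a knight, and the claim "Iris is a knave if and only if Otto is a knave" is indeed True.
Sia is a knight, and the claim "Iris and I are both knights or both knaves, and Otto is a knight" is indeed True.
Since Ravi is a knight, "Lena is a knight" needs to be True, which holds.
Since Otto is a knight, "Ravi is a knight" needs to be True, which holds.
Theo (knight): "Lena is a knight" — True. ✓
As a knight, Lena's statement "Sia and I are both knights or both knaves, or else Ravi is a knave" should be True; it is.

Knights: Iris, Sia, Ravi, Otto, Theo, and Lena. Knaves: none.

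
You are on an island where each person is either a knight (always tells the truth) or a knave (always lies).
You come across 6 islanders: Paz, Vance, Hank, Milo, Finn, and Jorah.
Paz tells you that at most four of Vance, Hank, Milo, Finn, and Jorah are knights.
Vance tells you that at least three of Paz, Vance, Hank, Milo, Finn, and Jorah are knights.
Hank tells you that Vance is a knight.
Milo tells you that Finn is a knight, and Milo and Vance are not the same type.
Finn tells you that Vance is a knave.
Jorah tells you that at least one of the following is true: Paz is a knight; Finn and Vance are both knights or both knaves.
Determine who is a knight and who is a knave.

Paz is a knight, Vance is a knight, Hank is a knight, Milo is a knave, Finn is a knave, and Jorah is a knight.

Since Paz is a knight, "at most four of Vance, Hank, Milo, Finn, and Jorah are knights" needs to be true, which holds.
Vance is a knight; "at least three of Paz, Vance, Hank, Milo, Finn, and Jorah are knights" is true, as required.
As a knight, Hank's statement "Vance is a knight" should be true; it is.
Milo is a knave; "Finn is a knight, and Milo and Vance are not the same type" is false, as required.
As a knave, Finn's statement "Vance is a knave" should be false; it is.
Jorah is a knight, so "at least one of the following is true: Paz is a knight; Finn and Vance are both knights or both knaves" must be true — and it is.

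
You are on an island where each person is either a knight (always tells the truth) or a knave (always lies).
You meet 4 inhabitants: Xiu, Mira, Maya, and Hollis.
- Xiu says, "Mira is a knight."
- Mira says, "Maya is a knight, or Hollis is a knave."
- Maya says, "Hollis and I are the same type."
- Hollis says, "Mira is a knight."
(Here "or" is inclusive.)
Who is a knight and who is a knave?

Xiu is a knight, Mira is a knight, Maya is a knight, and Hollis is a knight.

Suppose Xiu is a knave. Then Xiu's statement "Mira is a knight" would have to be false. Checking the 8 ways to assign the others, none is consistent with every speaker.
(For instance, with Mira=knight, Maya=knight, Hollis=knight, Xiu's claim "Mira is a knight" comes out true where it would need to be false.)
So Xiu must be a knight, making "Mira is a knight" true. Taking Xiu=knight, Mira=knight, Maya=knight, Hollis=knight, each remaining statement checks out:
  Mira (knight): "Maya is a knight, or Hollis is a knave" — true. ✓
  Maya (knight): "Hollis and I are the same type" — true. ✓
  Hollis (knight): "Mira is a knight" — true. ✓
This is the unique consistent assignment.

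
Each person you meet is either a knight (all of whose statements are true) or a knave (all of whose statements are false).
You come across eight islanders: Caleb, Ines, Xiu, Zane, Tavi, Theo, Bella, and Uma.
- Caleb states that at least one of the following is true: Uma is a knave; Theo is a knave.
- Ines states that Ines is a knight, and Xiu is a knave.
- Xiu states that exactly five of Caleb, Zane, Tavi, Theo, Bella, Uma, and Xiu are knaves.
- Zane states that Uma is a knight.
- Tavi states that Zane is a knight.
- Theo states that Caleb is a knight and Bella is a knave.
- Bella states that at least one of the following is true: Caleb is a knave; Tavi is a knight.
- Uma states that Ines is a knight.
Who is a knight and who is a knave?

Caleb is a knight, Ines is a knight, Xiu is a knave, Zane is a knight, Tavi is a knight, Theo is a knave, Bella is a knight, and Uma is a knight.

Since Caleb is a knight, "at least one of the following is true: Uma is a knave; Theo is a knave" needs to be True, which holds.
As a knight, Ines's statement "Ines is a knight, and Xiu is a knave" should be True; it is.
As a knave, Xiu's statement "exactly five of Caleb, Zane, Tavi, Theo, Bella, Uma, and Xiu are knaves" should be false; it is.
Zane (knight): "Uma is a knight" — True. ✓
Tavi is a knight, so "Zane is a knight" must be True — and it is.
Theo is a knave, and the claim "Caleb is a knight and Bella is a knave" is indeed false.
Bella is a knight, so "at least one of the following is true: Caleb is a knave; Tavi is a knight" must be True — and it is.
Uma is a knight, and the claim "Ines is a knight" is indeed True.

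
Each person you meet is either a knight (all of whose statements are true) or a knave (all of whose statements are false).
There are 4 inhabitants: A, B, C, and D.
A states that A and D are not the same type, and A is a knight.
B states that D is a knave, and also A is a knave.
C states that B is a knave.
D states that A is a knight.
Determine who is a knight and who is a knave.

Since A is a knave, "A and D are not the same type, and A is a knight" needs to be false, which holds.
As a knight, B's statement "D is a knave, and also A is a knave" should be True; it is.
As a knave, C's statement "B is a knave" should be false; it is.
Since D is a knave, "A is a knight" needs to be false, which holds.

A is a knave, B is a knight, C is a knave, and D is a knave.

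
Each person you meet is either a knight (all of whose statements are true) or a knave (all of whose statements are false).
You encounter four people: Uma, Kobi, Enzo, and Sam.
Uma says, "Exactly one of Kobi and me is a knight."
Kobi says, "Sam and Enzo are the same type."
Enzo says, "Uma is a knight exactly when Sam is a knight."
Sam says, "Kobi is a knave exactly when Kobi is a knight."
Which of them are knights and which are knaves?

Knights: Enzo. Knaves: Uma, Kobi, and Sam.

Suppose Uma is a knight. Then Uma's statement "exactly one of Kobi and me is a knight" would have to be true. Checking the 8 ways to assign the others, none is consistent with every speaker.
(For instance, with Kobi=knave, Enzo=knight, Sam=knave, Enzo's claim "Uma is a knight exactly when Sam is a knight" comes out false where it would need to be true.)
So Uma must be a knave, making "exactly one of Kobi and me is a knight" false. Taking Uma=knave, Kobi=knave, Enzo=knight, Sam=knave, each remaining statement checks out:
  Kobi (knave): "Sam and Enzo are the same type" — false. ✓
  Enzo (knight): "Uma is a knight exactly when Sam is a knight" — true. ✓
  Sam (knave): "Kobi is a knave exactly when Kobi is a knight" — false. ✓
This is the unique consistent assignment.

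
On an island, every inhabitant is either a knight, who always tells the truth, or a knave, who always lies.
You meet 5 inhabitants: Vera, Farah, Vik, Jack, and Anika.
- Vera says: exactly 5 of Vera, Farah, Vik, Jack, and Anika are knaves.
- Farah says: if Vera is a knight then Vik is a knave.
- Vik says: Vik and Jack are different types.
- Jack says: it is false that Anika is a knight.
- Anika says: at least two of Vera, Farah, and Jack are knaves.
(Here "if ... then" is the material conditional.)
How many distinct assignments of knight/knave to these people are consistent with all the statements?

Consistent assignments:
  Vera=knave, Farah=knight, Vik=knight, Jack=knave, Anika=knight
  Vera=knave, Farah=knight, Vik=knave, Jack=knave, Anika=knight

2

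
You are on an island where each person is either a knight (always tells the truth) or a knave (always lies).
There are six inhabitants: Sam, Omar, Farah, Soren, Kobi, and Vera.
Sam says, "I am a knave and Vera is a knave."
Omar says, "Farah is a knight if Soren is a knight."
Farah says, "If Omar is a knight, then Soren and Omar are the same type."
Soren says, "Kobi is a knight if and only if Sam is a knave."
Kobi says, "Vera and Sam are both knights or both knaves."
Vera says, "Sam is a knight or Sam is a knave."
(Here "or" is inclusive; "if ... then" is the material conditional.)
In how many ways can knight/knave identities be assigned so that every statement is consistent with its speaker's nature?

1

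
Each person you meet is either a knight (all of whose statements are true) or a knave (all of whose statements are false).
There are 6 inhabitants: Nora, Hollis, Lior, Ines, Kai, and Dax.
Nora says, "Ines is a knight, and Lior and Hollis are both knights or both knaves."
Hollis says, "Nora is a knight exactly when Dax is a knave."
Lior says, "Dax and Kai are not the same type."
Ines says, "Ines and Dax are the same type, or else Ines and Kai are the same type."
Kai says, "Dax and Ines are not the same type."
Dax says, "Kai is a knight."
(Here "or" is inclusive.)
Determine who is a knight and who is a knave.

Nora is a knave, Hollis is a knight, Lior is a knave, Ines is a knave, Kai is a knight, and Dax is a knight.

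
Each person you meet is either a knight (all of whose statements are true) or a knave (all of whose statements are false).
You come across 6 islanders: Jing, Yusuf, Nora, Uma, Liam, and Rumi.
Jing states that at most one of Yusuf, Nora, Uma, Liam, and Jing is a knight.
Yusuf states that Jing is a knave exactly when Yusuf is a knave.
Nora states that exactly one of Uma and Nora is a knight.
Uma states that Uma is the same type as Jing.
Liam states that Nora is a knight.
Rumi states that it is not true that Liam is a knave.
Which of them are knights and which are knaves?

Since Jing is a knight, "at most one of Yusuf, Nora, Uma, Liam, and Jing is a knight" needs to be True, which holds.
Yusuf is a knave; "Jing is a knave exactly when Yusuf is a knave" is false, as required.
Nora is a knave; "exactly one of Uma and Nora is a knight" is false, as required.
As a knave, Uma's statement "Uma is the same type as Jing" should be false; it is.
Liam (knave): "Nora is a knight" — false. ✓
Rumi is a knave; "it is not true that Liam is a knave" is false, as required.

Jing is a knight, Yusuf is a knave, Nora is a knave, Uma is a knave, Liam is a knave, and Rumi is a knave.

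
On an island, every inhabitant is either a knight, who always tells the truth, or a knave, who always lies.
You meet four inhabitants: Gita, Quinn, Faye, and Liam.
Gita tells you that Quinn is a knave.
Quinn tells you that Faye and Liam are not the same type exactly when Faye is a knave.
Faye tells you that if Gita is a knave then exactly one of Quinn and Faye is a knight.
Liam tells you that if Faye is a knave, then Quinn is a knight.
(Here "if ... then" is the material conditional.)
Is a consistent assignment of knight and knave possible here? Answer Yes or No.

No

Checking all 16 assignments, each has at least one speaker whose statement's truth value contradicts their type.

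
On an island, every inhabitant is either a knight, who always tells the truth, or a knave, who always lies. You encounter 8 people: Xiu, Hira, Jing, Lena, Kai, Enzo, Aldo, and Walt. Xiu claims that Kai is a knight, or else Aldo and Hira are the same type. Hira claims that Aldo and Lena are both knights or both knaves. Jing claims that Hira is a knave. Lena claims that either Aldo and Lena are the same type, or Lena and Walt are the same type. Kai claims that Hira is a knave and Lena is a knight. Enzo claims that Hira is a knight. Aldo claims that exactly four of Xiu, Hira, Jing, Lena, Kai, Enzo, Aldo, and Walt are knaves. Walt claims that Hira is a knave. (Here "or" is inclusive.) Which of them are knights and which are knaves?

Xiu is a knight, and the claim "Kai is a knight, or else Aldo and Hira are the same type" is indeed true.
Since Hira is a knave, "Aldo and Lena are both knights or both knaves" needs to be false, which holds.
Jing is a knight, so "Hira is a knave" must be true — and it is.
Lena (knight): "either Aldo and Lena are the same type, or Lena and Walt are the same type" — true. ✓
Kai is a knight; "Hira is a knave and Lena is a knight" is true, as required.
Enzo is a knave, so "Hira is a knight" must be false — and it is.
Aldo is a knave, and the claim "exactly four of Xiu, Hira, Jing, Lena, Kai, Enzo, Aldo, and Walt are knaves" is indeed false.
Walt is a knight; "Hira is a knave" is true, as required.

Xiu is a knight, Hira is a knave, Jing is a knight, Lena is a knight, Kai is a knight, Enzo is a knave, Aldo is a knave, and Walt is a knight.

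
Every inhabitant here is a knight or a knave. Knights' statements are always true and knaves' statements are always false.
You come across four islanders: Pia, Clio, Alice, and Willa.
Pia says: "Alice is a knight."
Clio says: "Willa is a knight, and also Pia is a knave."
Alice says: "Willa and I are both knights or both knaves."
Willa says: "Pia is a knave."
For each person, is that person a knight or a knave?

Pia (knave): "Alice is a knight" — false. ✓
Clio is a knight, and the claim "Willa is a knight, and also Pia is a knave" is indeed true.
Alice (knave): "Willa and I are both knights or both knaves" — false. ✓
As a knight, Willa's statement "Pia is a knave" should be true; it is.

Pia is a knave, Clio is a knight, Alice is a knave, and Willa is a knight.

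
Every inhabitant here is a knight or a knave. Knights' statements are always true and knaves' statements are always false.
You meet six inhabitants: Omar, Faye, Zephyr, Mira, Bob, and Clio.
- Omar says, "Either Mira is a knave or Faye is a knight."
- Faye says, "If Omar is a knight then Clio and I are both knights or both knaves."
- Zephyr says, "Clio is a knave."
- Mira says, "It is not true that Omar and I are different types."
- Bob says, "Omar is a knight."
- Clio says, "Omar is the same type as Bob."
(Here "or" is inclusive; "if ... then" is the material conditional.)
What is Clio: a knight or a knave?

Clio is a knight.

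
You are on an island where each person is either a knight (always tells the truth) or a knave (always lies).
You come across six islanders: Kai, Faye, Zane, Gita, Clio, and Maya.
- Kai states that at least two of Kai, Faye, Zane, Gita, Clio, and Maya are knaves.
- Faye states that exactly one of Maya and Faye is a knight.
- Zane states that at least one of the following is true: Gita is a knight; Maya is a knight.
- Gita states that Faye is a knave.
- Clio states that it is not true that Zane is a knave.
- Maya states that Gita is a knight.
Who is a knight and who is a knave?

As a knight, Kai's statement "at least two of Kai, Faye, Zane, Gita, Clio, and Maya are knaves" should be True; it is.
Faye is a knight; "exactly one of Maya and Faye is a knight" is True, as required.
Zane is a knave, and the claim "at least one of the following is true: Gita is a knight; Maya is a knight" is indeed false.
Gita (knave): "Faye is a knave" — false. ✓
Clio is a knave, so "it is not true that Zane is a knave" must be false — and it is.
Since Maya is a knave, "Gita is a knight" needs to be false, which holds.

Kai is a knight, Faye is a knight, Zane is a knave, Gita is a knave, Clio is a knave, and Maya is a knave.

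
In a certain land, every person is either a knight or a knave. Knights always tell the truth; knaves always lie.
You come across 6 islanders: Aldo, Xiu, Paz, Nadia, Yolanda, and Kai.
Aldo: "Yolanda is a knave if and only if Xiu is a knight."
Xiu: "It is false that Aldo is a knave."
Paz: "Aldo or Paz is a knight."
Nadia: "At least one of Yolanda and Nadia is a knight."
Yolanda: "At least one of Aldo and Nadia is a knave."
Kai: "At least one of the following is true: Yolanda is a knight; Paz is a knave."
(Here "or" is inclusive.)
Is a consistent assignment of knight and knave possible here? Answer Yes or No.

Yes

One consistent assignment: Aldo=knight, Xiu=knight, Paz=knight, Nadia=knight, Yolanda=knave, Kai=knave.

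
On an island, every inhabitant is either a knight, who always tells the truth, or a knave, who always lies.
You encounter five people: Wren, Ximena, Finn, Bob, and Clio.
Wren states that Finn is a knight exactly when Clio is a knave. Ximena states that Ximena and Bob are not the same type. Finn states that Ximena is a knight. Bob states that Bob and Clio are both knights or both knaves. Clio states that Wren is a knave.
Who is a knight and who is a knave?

Wren is a knave; "Finn is a knight exactly when Clio is a knave" is false, as required.
Since Ximena is a knight, "Ximena and Bob are not the same type" needs to be true, which holds.
Finn is a knight, and the claim "Ximena is a knight" is indeed true.
Bob (knave): "Bob and Clio are both knights or both knaves" — false. ✓
Clio is a knight, and the claim "Wren is a knave" is indeed true.

Wren is a knave, Ximena is a knight, Finn is a knight, Bob is a knave, and Clio is a knight.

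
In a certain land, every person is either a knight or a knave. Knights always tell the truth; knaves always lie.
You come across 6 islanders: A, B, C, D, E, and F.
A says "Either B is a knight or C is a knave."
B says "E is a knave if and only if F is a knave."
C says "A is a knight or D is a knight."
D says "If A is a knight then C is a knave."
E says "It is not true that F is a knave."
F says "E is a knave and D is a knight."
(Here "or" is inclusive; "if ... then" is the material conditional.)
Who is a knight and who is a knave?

A is a knight, B is a knight, C is a knight, D is a knave, E is a knave, and F is a knave.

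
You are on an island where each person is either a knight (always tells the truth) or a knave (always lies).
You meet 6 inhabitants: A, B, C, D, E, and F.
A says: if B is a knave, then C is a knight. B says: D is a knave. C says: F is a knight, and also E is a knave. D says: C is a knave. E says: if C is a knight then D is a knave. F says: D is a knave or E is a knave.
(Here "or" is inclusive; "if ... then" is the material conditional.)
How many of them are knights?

2

The unique consistent assignment is A=knave, B=knave, C=knave, D=knight, E=knight, F=knave.
That has 2 knights.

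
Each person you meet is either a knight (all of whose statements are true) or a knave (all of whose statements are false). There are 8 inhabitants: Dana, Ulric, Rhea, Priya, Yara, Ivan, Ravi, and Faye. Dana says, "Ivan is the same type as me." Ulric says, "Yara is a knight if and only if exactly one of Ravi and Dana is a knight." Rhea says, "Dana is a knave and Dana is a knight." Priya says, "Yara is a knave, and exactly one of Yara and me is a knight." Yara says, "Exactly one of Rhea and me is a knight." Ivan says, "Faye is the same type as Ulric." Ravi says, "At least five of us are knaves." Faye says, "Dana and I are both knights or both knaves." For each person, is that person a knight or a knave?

Dana is a knight, Ulric is a knight, Rhea is a knave, Priya is a knave, Yara is a knight, Ivan is a knight, Ravi is a knave, and Faye is a knight.

Dana is a knight; "Ivan is the same type as me" is true, as required.
Since Ulric is a knight, "Yara is a knight if and only if exactly one of Ravi and Dana is a knight" needs to be true, which holds.
Rhea is a knave; "Dana is a knave and Dana is a knight" is False, as required.
Since Priya is a knave, "Yara is a knave, and exactly one of Yara and me is a knight" needs to be False, which holds.
Yara is a knight; "exactly one of Rhea and me is a knight" is true, as required.
Ivan (knight): "Faye is the same type as Ulric" — true. ✓
Since Ravi is a knave, "at least five of us are knaves" needs to be False, which holds.
As a knight, Faye's statement "Dana and I are both knights or both knaves" should be true; it is.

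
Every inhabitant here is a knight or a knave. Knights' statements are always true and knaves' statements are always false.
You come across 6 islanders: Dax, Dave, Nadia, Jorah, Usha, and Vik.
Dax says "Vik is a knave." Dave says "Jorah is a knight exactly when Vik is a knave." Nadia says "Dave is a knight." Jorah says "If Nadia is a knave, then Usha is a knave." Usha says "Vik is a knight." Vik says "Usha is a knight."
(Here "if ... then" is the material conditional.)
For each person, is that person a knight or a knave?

Since Dax is a knight, "Vik is a knave" needs to be true, which holds.
Dave is a knight, and the claim "Jorah is a knight exactly when Vik is a knave" is indeed true.
Since Nadia is a knight, "Dave is a knight" needs to be true, which holds.
Since Jorah is a knight, "if Nadia is a knave, then Usha is a knave" needs to be true, which holds.
Usha (knave): "Vik is a knight" — false. ✓
Vik (knave): "Usha is a knight" — false. ✓

Knights: Dax, Dave, Nadia, and Jorah. Knaves: Usha and Vik.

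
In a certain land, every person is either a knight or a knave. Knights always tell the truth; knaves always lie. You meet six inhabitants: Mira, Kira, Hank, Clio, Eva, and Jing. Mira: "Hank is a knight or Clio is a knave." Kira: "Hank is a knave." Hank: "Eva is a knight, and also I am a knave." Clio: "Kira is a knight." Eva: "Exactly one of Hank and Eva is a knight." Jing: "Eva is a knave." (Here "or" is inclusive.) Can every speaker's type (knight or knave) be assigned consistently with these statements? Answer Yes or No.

One consistent assignment: Mira=knave, Kira=knight, Hank=knave, Clio=knight, Eva=knave, Jing=knight.

Yes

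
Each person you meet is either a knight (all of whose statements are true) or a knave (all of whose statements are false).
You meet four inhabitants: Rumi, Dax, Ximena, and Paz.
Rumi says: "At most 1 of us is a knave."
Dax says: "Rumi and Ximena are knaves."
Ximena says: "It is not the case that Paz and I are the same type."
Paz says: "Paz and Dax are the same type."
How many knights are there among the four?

1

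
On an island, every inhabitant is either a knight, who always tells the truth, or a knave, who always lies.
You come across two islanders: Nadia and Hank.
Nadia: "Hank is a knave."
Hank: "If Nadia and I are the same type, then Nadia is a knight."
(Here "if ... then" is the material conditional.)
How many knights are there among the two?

1

The unique consistent assignment is Nadia=knave, Hank=knight.
That has 1 knight.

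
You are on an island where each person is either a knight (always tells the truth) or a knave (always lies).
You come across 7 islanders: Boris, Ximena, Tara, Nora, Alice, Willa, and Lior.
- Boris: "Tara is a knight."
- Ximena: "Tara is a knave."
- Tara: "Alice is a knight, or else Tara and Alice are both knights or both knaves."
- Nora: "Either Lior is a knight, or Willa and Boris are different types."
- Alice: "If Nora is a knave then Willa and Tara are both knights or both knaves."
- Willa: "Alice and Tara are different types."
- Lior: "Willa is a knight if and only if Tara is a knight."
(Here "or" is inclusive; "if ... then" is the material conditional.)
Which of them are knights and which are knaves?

Boris is a knight, Ximena is a knave, Tara is a knight, Nora is a knight, Alice is a knight, Willa is a knave, and Lior is a knave.

As a knight, Boris's statement "Tara is a knight" should be True; it is.
As a knave, Ximena's statement "Tara is a knave" should be false; it is.
As a knight, Tara's statement "Alice is a knight, or else Tara and Alice are both knights or both knaves" should be True; it is.
Nora (knight): "either Lior is a knight, or Willa and Boris are different types" — True. ✓
Since Alice is a knight, "if Nora is a knave then Willa and Tara are both knights or both knaves" needs to be True, which holds.
As a knave, Willa's statement "Alice and Tara are different types" should be false; it is.
Lior (knave): "Willa is a knight if and only if Tara is a knight" — false. ✓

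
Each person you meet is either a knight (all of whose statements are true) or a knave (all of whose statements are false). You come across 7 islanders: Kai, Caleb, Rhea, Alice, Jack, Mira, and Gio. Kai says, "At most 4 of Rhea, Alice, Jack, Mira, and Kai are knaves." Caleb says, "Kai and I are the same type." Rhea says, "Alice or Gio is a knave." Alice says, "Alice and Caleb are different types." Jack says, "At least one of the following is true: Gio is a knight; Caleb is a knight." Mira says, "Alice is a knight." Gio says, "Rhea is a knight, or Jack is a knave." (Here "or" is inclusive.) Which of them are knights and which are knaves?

Kai is a knight, Caleb is a knave, Rhea is a knight, Alice is a knave, Jack is a knight, Mira is a knave, and Gio is a knight.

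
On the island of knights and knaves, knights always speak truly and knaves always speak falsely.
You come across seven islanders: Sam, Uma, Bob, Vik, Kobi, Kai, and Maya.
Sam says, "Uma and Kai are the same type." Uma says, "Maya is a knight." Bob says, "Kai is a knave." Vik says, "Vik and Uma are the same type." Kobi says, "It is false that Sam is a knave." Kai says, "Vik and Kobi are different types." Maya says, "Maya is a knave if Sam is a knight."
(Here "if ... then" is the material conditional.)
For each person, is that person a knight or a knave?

Knights: Uma, Bob, and Maya. Knaves: Sam, Vik, Kobi, and Kai.

Sam (knave): "Uma and Kai are the same type" — False. ✓
Uma is a knight, so "Maya is a knight" must be True — and it is.
Bob is a knight; "Kai is a knave" is True, as required.
Vik is a knave, and the claim "Vik and Uma are the same type" is indeed False.
Since Kobi is a knave, "it is false that Sam is a knave" needs to be False, which holds.
Kai is a knave, so "Vik and Kobi are different types" must be False — and it is.
Maya (knight): "Maya is a knave if Sam is a knight" — True. ✓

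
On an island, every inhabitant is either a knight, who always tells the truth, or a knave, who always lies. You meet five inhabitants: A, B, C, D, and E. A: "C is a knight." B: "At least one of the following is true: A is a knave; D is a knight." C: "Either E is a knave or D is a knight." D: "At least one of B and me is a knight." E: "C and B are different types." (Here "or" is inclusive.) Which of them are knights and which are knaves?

Knights: A, B, C, and D. Knaves: E.

Suppose A is a knave. Then A's statement "C is a knight" would have to be false. Checking the 16 ways to assign the others, none is consistent with every speaker.
(For instance, with B=knight, C=knight, D=knight, E=knave, A's claim "C is a knight" comes out true where it would need to be false.)
So A must be a knight, making "C is a knight" true. Taking A=knight, B=knight, C=knight, D=knight, E=knave, each remaining statement checks out:
  B (knight): "at least one of the following is true: A is a knave; D is a knight" — true. ✓
  C (knight): "either E is a knave or D is a knight" — true. ✓
  D (knight): "at least one of B and me is a knight" — true. ✓
  E (knave): "C and B are different types" — false. ✓
This is the unique consistent assignment.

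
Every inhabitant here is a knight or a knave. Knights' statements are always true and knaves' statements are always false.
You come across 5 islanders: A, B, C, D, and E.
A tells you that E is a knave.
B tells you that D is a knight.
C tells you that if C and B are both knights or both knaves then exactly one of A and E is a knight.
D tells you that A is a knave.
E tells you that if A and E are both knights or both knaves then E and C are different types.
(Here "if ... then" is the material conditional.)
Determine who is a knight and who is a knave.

A is a knave, B is a knight, C is a knight, D is a knight, and E is a knight.

Since A is a knave, "E is a knave" needs to be False, which holds.
B is a knight, and the claim "D is a knight" is indeed True.
C is a knight, so "if C and B are both knights or both knaves then exactly one of A and E is a knight" must be True — and it is.
D (knight): "A is a knave" — True. ✓
Since E is a knight, "if A and E are both knights or both knaves then E and C are different types" needs to be True, which holds.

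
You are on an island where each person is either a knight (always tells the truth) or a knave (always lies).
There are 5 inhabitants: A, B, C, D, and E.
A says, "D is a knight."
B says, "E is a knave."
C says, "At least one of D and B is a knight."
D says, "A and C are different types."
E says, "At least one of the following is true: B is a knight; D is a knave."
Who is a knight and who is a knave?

Knights: E. Knaves: A, B, C, and D.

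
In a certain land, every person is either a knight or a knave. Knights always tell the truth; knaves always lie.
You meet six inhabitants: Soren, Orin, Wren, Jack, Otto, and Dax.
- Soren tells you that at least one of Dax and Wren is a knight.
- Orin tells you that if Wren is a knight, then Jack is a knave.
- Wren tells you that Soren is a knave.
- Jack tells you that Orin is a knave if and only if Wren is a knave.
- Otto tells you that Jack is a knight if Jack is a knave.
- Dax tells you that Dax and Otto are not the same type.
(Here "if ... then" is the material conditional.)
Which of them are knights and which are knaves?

Knights: Soren, Orin, and Dax. Knaves: Wren, Jack, and Otto.

Soren is a knight, so "at least one of Dax and Wren is a knight" must be True — and it is.
Orin is a knight; "if Wren is a knight, then Jack is a knave" is True, as required.
Wren is a knave; "Soren is a knave" is false, as required.
Jack (knave): "Orin is a knave if and only if Wren is a knave" — false. ✓
Otto is a knave, so "Jack is a knight if Jack is a knave" must be false — and it is.
Dax is a knight; "Dax and Otto are not the same type" is True, as required.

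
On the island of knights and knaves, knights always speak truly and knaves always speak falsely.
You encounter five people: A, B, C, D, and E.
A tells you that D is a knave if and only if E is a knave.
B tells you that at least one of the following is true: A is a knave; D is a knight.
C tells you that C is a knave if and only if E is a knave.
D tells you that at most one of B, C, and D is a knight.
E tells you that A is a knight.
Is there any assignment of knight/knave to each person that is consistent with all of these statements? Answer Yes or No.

No

Checking all 32 assignments, each has at least one speaker whose statement's truth value contradicts their type.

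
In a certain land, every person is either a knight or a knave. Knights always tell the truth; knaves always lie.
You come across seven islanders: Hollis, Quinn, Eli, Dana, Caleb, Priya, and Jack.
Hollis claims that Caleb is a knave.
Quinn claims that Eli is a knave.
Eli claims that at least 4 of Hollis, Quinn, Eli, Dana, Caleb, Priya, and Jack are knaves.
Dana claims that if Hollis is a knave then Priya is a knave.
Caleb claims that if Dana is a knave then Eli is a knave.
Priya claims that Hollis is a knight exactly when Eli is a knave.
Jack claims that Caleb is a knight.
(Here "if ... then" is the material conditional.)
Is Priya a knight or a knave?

Priya is a knave.

Consistent assignments: {Hollis=knave, Quinn=knight, Eli=knave, Dana=knight, Caleb=knight, Priya=knave, Jack=knight}
In every consistent assignment, Priya is a knave.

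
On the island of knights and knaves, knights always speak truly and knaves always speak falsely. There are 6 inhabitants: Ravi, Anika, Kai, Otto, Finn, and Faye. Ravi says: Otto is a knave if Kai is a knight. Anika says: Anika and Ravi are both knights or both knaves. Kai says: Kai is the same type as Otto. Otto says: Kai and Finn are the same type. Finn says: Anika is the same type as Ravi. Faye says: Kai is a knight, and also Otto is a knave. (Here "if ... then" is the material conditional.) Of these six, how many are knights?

2

The unique consistent assignment is Ravi=knight, Anika=knave, Kai=knave, Otto=knight, Finn=knave, Faye=knave.
That has 2 knights.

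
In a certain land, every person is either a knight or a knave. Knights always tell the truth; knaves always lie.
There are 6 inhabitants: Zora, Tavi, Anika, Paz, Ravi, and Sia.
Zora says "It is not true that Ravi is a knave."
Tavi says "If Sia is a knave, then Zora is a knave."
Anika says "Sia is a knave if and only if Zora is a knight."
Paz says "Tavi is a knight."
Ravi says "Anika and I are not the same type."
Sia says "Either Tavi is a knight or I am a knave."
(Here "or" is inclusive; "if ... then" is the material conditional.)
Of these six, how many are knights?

The unique consistent assignment is Zora=knight, Tavi=knight, Anika=knave, Paz=knight, Ravi=knight, Sia=knight.
That has 5 knights.

5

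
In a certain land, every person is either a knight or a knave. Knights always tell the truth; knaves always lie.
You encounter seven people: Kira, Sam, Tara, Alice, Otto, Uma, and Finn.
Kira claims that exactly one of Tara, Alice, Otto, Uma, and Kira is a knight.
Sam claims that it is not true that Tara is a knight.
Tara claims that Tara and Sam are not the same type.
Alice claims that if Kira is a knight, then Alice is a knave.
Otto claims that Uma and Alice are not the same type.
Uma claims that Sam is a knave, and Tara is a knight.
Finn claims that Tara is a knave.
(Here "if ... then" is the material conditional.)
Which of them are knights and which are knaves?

Kira (knave): "exactly one of Tara, Alice, Otto, Uma, and Kira is a knight" — False. ✓
As a knave, Sam's statement "it is not true that Tara is a knight" should be False; it is.
Tara is a knight, and the claim "Tara and Sam are not the same type" is indeed True.
Alice is a knight; "if Kira is a knight, then Alice is a knave" is True, as required.
Otto is a knave; "Uma and Alice are not the same type" is False, as required.
Uma is a knight; "Sam is a knave, and Tara is a knight" is True, as required.
Finn is a knave, so "Tara is a knave" must be False — and it is.

Knights: Tara, Alice, and Uma. Knaves: Kira, Sam, Otto, and Finn.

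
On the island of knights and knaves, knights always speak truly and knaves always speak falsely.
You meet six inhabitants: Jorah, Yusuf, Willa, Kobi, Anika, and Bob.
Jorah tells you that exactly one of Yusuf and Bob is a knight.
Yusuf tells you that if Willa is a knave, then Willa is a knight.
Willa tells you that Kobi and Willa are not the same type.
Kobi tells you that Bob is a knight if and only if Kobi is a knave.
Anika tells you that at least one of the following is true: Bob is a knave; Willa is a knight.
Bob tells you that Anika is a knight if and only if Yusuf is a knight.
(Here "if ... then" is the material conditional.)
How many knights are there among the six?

1

The unique consistent assignment is Jorah=knave, Yusuf=knave, Willa=knave, Kobi=knave, Anika=knight, Bob=knave.
That has 1 knight.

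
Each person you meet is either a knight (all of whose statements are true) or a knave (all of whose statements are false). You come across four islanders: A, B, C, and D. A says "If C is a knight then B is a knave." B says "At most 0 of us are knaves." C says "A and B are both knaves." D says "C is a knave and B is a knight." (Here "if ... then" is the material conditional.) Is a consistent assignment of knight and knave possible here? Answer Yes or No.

Yes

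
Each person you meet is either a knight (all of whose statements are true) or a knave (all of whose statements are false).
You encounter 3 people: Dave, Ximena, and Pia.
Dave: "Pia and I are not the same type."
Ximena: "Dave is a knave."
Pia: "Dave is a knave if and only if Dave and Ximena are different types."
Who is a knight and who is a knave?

Knights: Dave. Knaves: Ximena and Pia.

Dave is a knight; "Pia and I are not the same type" is true, as required.
Ximena is a knave, and the claim "Dave is a knave" is indeed False.
Pia is a knave, so "Dave is a knave if and only if Dave and Ximena are different types" must be False — and it is.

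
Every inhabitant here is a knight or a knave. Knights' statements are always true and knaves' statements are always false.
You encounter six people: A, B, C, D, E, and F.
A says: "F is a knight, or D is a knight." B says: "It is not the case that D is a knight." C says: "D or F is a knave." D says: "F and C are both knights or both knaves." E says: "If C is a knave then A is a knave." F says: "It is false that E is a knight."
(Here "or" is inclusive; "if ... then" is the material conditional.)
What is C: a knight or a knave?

C is a knight.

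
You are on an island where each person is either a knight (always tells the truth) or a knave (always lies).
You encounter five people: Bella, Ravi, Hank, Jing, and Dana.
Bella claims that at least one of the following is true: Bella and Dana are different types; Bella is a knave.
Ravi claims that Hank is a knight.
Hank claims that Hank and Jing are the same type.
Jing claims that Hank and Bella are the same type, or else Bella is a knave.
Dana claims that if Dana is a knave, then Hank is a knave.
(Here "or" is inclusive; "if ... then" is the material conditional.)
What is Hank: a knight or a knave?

Hank is a knight.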